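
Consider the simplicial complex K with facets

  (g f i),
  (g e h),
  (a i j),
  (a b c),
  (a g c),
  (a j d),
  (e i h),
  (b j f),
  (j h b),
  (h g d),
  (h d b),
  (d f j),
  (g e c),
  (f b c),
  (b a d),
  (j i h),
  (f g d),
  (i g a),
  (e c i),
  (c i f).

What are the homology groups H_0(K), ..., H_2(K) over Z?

K has 10 vertices, 30 edges, 20 triangles.
rank ∂_0 = 0, rank ∂_1 = 9 ⇒ b_0 = 10 − 0 − 9 = 1; all invariant factors of ∂_1 are 1 so no torsion. So H_0 ≅ Z.
rank ∂_1 = 9, rank ∂_2 = 20 ⇒ b_1 = 30 − 9 − 20 = 1; ∂_2 has invariant factor(s) [2] giving torsion. So H_1 ≅ Z ⊕ Z/2.
rank ∂_2 = 20, rank ∂_3 = 0 ⇒ b_2 = 20 − 20 − 0 = 0. So H_2 ≅ 0.

H_0 ≅ Z,  H_1 ≅ Z ⊕ Z/2,  H_2 = 0.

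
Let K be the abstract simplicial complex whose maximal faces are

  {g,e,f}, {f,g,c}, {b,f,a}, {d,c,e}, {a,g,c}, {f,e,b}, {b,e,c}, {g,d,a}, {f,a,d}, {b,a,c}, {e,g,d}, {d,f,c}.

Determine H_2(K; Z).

K has 7 vertices, 18 edges, 12 triangles.
rank ∂_2 = 12, rank ∂_3 = 0 ⇒ b_2 = 12 − 12 − 0 = 0. So H_2 ≅ 0.

H_2 ≅ 0.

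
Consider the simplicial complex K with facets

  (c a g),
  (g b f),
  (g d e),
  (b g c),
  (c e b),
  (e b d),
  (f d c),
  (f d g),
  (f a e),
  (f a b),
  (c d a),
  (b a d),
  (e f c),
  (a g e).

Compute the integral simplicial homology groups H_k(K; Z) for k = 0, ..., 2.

H_0 ≅ Z,  H_1 ≅ Z^2,  H_2 ≅ Z.

Fix the vertex order a < b < c < d < e < f < g and write every simplex with vertices in increasing order. Then dim K = 2 and the simplices of K are:

  0-simplices (7): a, b, c, d, e, f, g
  1-simplices (21): ab, ac, ad, ae, af, ag, bc, bd, be, bf, bg, cd, ce, cf, cg, de, df, dg, ef, eg, fg
  2-simplices (14): abd, abf, acd, acg, aef, aeg, bce, bcg, bde, bfg, cdf, cef, deg, dfg

Hence C_0 ≅ Z^7, C_1 ≅ Z^21, C_2 ≅ Z^14.

The boundary map ∂_1: C_1 → C_0 maps an edge to its endpoints' difference, ∂[p,q] = q − p.
As a 7×21 matrix over Z this has rank 6, with invariant factors (1,1,1,1,1,1).

∂_2: C_2 → C_1 sends each 2-simplex [p,q,r] to [q,r] − [p,r] + [p,q]. For instance
  ∂bde = de − be + bd,
  ∂bcg = cg − bg + bc.
This gives a 21×14 integer matrix of rank 13; reducing to Smith normal form yields diagonal entries (1,1,1,1,1,1,1,1,1,1,1,1,1).

Now H_k = ker ∂_k / im ∂_{k+1}, so:

  H_0: rank C_0 − rank ∂_1 = 7 − 6 = 1, and the invariant factors of ∂_1 are all 1, so H_0 ≅ Z.
  H_1: rank ker ∂_1 − rank ∂_2 = (21 − 6) − 13 = 2, and the invariant factors of ∂_2 are all 1, so H_1 ≅ Z^2.
  H_2: rank ker ∂_2 − rank ∂_3 = (14 − 13) − 0 = 1, and there is no ∂_3, so H_2 ≅ Z.

As a check, the Euler characteristic is 7 − 21 + 14 = 0, which agrees with 1 − 2 + 1 = 0.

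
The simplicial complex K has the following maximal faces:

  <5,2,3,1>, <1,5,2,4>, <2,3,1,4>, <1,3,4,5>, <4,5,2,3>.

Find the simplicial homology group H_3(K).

K has 5 vertices, 10 edges, 10 triangles, 5 3-simplices.
rank ∂_3 = 4, rank ∂_4 = 0 ⇒ b_3 = 5 − 4 − 0 = 1. So H_3 ≅ Z.

H_3 = Z.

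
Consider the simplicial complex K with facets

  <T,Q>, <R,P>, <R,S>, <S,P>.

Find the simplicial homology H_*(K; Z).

We work with the vertex ordering P < Q < R < S < T. The simplices of K, each written with vertices in increasing order, are:

  0-simplices (5): P, Q, R, S, T
  1-simplices (4): PR, PS, QT, RS

giving chain groups C_0 ≅ Z^5, C_1 ≅ Z^4.

The boundary map ∂_1: C_1 → C_0 sends each edge [p,q] (with p < q) to q − p. For instance
  ∂PS = S − P.
This gives a 5×4 integer matrix of rank 3; reducing to Smith normal form yields diagonal entries (1,1,1).

From H_k ≅ ker(∂_k) / im(∂_{k+1}) we obtain:

  H_0: rank C_0 − rank ∂_1 = 5 − 3 = 2, and the invariant factors of ∂_1 are all 1, so H_0 ≅ Z^2.
  H_1: rank ker ∂_1 − rank ∂_2 = (4 − 3) − 0 = 1, and there is no ∂_2, so H_1 ≅ Z.

As a check, the Euler characteristic is 5 − 4 = 1, which agrees with 2 − 1 = 1.

H_0 ≅ Z^2,  H_1 ≅ Z.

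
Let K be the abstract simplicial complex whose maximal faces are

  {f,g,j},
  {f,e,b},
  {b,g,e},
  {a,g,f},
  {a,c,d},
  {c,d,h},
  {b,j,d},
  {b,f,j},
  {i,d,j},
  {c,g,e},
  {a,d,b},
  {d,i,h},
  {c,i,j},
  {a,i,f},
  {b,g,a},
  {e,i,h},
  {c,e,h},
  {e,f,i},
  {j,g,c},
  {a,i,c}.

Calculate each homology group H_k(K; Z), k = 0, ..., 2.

Order the vertices as a < b < c < d < e < f < g < h < i < j. Listing each simplex with vertices in this order, K has dimension 2 with simplices:

  0-simplices (10): a, b, c, d, e, f, g, h, i, j
  1-simplices (30): ab, ac, ad, af, ag, ai, bd, be, bf, bg, bj, cd, ce, cg, ch, ci, cj, dh, di, dj, ef, eg, eh, ei, fg, fi, fj, gj, hi, ij
  2-simplices (20): abd, abg, acd, aci, afg, afi, bdj, bef, beg, bfj, cdh, ceg, ceh, cgj, cij, dhi, dij, efi, ehi, fgj

Hence C_0 ≅ Z^10, C_1 ≅ Z^30, C_2 ≅ Z^20.

The boundary map ∂_1: C_1 → C_0 is given by ∂[p,q] = [q] − [p].
As a 10×30 matrix over Z this has rank 9, with invariant factors (1,1,1,1,1,1,1,1,1).

∂_2: C_2 → C_1 maps a triangle to the signed sum of its edges. For instance
  ∂acd = cd − ad + ac,
  ∂ehi = hi − ei + eh.
The resulting 30×20 matrix has rank 20, and its Smith normal form has invariant factors (1,1,1,1,1,1,1,1,1,1,1,1,1,1,1,1,1,1,1,2).

Computing H_k = (kernel of ∂_k) / (image of ∂_{k+1}):

  H_0: rank C_0 − rank ∂_1 = 10 − 9 = 1, and the invariant factors of ∂_1 are all 1, so H_0 = Z.
  H_1: rank ker ∂_1 − rank ∂_2 = (30 − 9) − 20 = 1, and ∂_2 has invariant factor 2 > 1, so H_1 = Z ⊕ Z_2.
  H_2: rank ker ∂_2 − rank ∂_3 = (20 − 20) − 0 = 0, and there is no ∂_3, so H_2 = 0.

(K is a triangulation of the Klein bottle.)

H_0 ≅ Z,  H_1 ≅ Z ⊕ Z_2,  H_2 = 0.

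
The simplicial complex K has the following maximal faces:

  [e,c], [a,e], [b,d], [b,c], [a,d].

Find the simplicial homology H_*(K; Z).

H_0 = Z,  H_1 = Z.

K has 5 vertices, 5 edges.
rank ∂_0 = 0, rank ∂_1 = 4 ⇒ b_0 = 5 − 0 − 4 = 1; all invariant factors of ∂_1 are 1 so no torsion. So H_0 = Z.
rank ∂_1 = 4, rank ∂_2 = 0 ⇒ b_1 = 5 − 4 − 0 = 1. So H_1 = Z.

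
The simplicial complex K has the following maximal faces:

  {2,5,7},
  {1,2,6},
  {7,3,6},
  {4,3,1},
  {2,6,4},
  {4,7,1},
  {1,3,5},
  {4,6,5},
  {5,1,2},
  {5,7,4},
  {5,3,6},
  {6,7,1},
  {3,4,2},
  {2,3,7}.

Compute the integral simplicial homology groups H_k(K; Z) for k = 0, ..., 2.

H_0 = Z,  H_1 = Z^2,  H_2 = Z.

Take the total order 1 < 2 < 3 < 4 < 5 < 6 < 7 on the vertex set. Then K (dimension 2) consists of the simplices:

  0-simplices (7): [1], [2], [3], [4], [5], [6], [7]
  1-simplices (21): [1,2], [1,3], [1,4], [1,5], [1,6], [1,7], [2,3], [2,4], [2,5], [2,6], [2,7], [3,4], [3,5], [3,6], [3,7], [4,5], [4,6], [4,7], [5,6], [5,7], [6,7]
  2-simplices (14): [1,2,5], [1,2,6], [1,3,4], [1,3,5], [1,4,7], [1,6,7], [2,3,4], [2,3,7], [2,4,6], [2,5,7], [3,5,6], [3,6,7], [4,5,6], [4,5,7]

giving chain groups C_0 ≅ Z^7, C_1 ≅ Z^21, C_2 ≅ Z^14.

The boundary map ∂_1: C_1 → C_0 is given by ∂[p,q] = [q] − [p].
The 7×21 boundary matrix has rank 6 and Smith normal form diag(1,1,1,1,1,1).

Boundary ∂_2: C_2 → C_1 sends each 2-simplex [p,q,r] to [q,r] − [p,r] + [p,q]. For instance
  ∂[1,2,5] = [2,5] − [1,5] + [1,2],
  ∂[4,5,7] = [5,7] − [4,7] + [4,5].
This gives a 21×14 integer matrix of rank 13; reducing to Smith normal form yields diagonal entries (1,1,1,1,1,1,1,1,1,1,1,1,1).

Computing H_k = (kernel of ∂_k) / (image of ∂_{k+1}):

  H_0: rank C_0 − rank ∂_1 = 7 − 6 = 1, and the invariant factors of ∂_1 are all 1, so H_0 = Z.
  H_1: rank ker ∂_1 − rank ∂_2 = (21 − 6) − 13 = 2, and the invariant factors of ∂_2 are all 1, so H_1 = Z^2.
  H_2: rank ker ∂_2 − rank ∂_3 = (14 − 13) − 0 = 1, and there is no ∂_3, so H_2 = Z.

(K is a triangulation of the torus T^2.)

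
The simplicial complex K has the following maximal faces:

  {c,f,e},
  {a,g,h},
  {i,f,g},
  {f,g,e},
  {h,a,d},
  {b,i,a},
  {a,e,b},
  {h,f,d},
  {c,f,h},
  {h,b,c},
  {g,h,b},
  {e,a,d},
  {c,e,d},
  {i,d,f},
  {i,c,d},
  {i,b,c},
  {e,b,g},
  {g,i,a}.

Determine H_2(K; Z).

H_2 ≅ 0.

We work with the vertex ordering a < b < c < d < e < f < g < h < i. The simplices of K, each written with vertices in increasing order, are:

  0-simplices (9): a, b, c, d, e, f, g, h, i
  1-simplices (27): ab, ad, ae, ag, ah, ai, bc, be, bg, bh, bi, cd, ce, cf, ch, ci, de, df, dh, di, ef, eg, fg, fh, fi, gh, gi
  2-simplices (18): abe, abi, ade, adh, agh, agi, bch, bci, beg, bgh, cde, cdi, cef, cfh, dfh, dfi, efg, fgi

so the chain groups are C_0 ≅ Z^9, C_1 ≅ Z^27, C_2 ≅ Z^18.

∂_1: C_1 → C_0 is given by ∂[p,q] = [q] − [p].
This gives a 9×27 integer matrix of rank 8; reducing to Smith normal form yields diagonal entries (1,1,1,1,1,1,1,1).

The boundary map ∂_2: C_2 → C_1 sends each 2-simplex [p,q,r] to [q,r] − [p,r] + [p,q]. For instance
  ∂abi = bi − ai + ab,
  ∂beg = eg − bg + be.
The 27×18 boundary matrix has rank 18 and Smith normal form diag(1,1,1,1,1,1,1,1,1,1,1,1,1,1,1,1,1,2).

Computing H_k = (kernel of ∂_k) / (image of ∂_{k+1}):

  H_2: rank ker ∂_2 − rank ∂_3 = (18 − 18) − 0 = 0, and there is no ∂_3, so H_2 ≅ 0.

(K is a triangulation of the Klein bottle.)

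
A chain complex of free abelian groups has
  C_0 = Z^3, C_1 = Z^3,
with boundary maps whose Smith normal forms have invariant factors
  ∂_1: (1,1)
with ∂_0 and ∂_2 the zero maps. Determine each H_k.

H_0 = Z,  H_1 = Z.

H_0: b_0 = 3 − 0 − 2 = 1; torsion from ∂_1 factors > 1: none. So H_0 = Z.
H_1: b_1 = 3 − 2 − 0 = 1; torsion from ∂_2 factors > 1: none. So H_1 = Z.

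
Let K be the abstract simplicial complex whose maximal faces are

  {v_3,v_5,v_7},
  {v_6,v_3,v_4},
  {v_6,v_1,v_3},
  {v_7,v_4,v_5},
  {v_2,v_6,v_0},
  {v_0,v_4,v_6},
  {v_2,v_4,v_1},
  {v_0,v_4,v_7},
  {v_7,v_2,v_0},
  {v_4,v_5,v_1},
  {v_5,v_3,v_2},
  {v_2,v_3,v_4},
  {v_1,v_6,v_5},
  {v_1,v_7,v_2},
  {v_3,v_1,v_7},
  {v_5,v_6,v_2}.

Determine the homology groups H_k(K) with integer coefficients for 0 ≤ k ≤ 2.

H_0 ≅ Z,  H_1 ≅ Z^2,  H_2 ≅ Z.

We work with the vertex ordering v_0 < v_1 < v_2 < v_3 < v_4 < v_5 < v_6 < v_7. The simplices of K, each written with vertices in increasing order, are:

  0-simplices (8): [v_0], [v_1], [v_2], [v_3], [v_4], [v_5], [v_6], [v_7]
  1-simplices (24): (24 of them)
  2-simplices (16): (16 of them)

giving chain groups C_0 ≅ Z^8, C_1 ≅ Z^24, C_2 ≅ Z^16.

Boundary ∂_1: C_1 → C_0 sends each edge [p,q] (with p < q) to q − p. For instance
  ∂[v_5,v_7] = [v_7] − [v_5].
This gives a 8×24 integer matrix of rank 7; reducing to Smith normal form yields diagonal entries (1,1,1,1,1,1,1).

Boundary ∂_2: C_2 → C_1 maps a triangle to the signed sum of its edges. For instance
  ∂[v_3,v_5,v_7] = [v_5,v_7] − [v_3,v_7] + [v_3,v_5],
  ∂[v_2,v_3,v_4] = [v_3,v_4] − [v_2,v_4] + [v_2,v_3].
The 24×16 boundary matrix has rank 15 and Smith normal form diag(1,1,1,1,1,1,1,1,1,1,1,1,1,1,1).

Now H_k = ker ∂_k / im ∂_{k+1}, so:

  H_0: rank C_0 − rank ∂_1 = 8 − 7 = 1, and the invariant factors of ∂_1 are all 1, so H_0 = Z.
  H_1: rank ker ∂_1 − rank ∂_2 = (24 − 7) − 15 = 2, and the invariant factors of ∂_2 are all 1, so H_1 = Z^2.
  H_2: rank ker ∂_2 − rank ∂_3 = (16 − 15) − 0 = 1, and there is no ∂_3, so H_2 = Z.

(K is a triangulation of the torus T^2.)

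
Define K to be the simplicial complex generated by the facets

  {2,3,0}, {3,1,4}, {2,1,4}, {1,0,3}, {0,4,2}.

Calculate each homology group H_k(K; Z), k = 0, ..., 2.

H_0 = Z,  H_1 = Z,  H_2 = 0.

K has 5 vertices, 10 edges, 5 triangles.
rank ∂_0 = 0, rank ∂_1 = 4 ⇒ b_0 = 5 − 0 − 4 = 1; all invariant factors of ∂_1 are 1 so no torsion. So H_0 = Z.
rank ∂_1 = 4, rank ∂_2 = 5 ⇒ b_1 = 10 − 4 − 5 = 1; all invariant factors of ∂_2 are 1 so no torsion. So H_1 = Z.
rank ∂_2 = 5, rank ∂_3 = 0 ⇒ b_2 = 5 − 5 − 0 = 0. So H_2 = 0.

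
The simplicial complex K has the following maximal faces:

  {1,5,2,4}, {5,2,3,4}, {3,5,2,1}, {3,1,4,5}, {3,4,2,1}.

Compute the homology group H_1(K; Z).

H_1 ≅ 0.

Fix the vertex order 1 < 2 < 3 < 4 < 5 and write every simplex with vertices in increasing order. Then dim K = 3 and the simplices of K are:

  0-simplices (5): [1], [2], [3], [4], [5]
  1-simplices (10): [1,2], [1,3], [1,4], [1,5], [2,3], [2,4], [2,5], [3,4], [3,5], [4,5]
  2-simplices (10): [1,2,3], [1,2,4], [1,2,5], [1,3,4], [1,3,5], [1,4,5], [2,3,4], [2,3,5], [2,4,5], [3,4,5]
  3-simplices (5): [1,2,3,4], [1,2,3,5], [1,2,4,5], [1,3,4,5], [2,3,4,5]

so the chain groups are C_0 ≅ Z^5, C_1 ≅ Z^10, C_2 ≅ Z^10, C_3 ≅ Z^5.

∂_1: C_1 → C_0 is given by ∂[p,q] = [q] − [p].
This gives a 5×10 integer matrix of rank 4; reducing to Smith normal form yields diagonal entries (1,1,1,1).

∂_2: C_2 → C_1 maps a triangle to the signed sum of its edges. For instance
  ∂[1,2,3] = [2,3] − [1,3] + [1,2],
  ∂[1,2,5] = [2,5] − [1,5] + [1,2].
This gives a 10×10 integer matrix of rank 6; reducing to Smith normal form yields diagonal entries (1,1,1,1,1,1).

The boundary map ∂_3: C_3 → C_2 sends each 3-simplex σ to the alternating sum Σ_i (−1)^i (σ with its i-th vertex removed). For instance
  ∂[1,2,3,5] = [2,3,5] − [1,3,5] + [1,2,5] − [1,2,3],
  ∂[1,3,4,5] = [3,4,5] − [1,4,5] + [1,3,5] − [1,3,4].
As a 10×5 matrix over Z this has rank 4, with invariant factors (1,1,1,1).

From H_k ≅ ker(∂_k) / im(∂_{k+1}) we obtain:

  H_1: rank ker ∂_1 − rank ∂_2 = (10 − 4) − 6 = 0, and the invariant factors of ∂_2 are all 1, so H_1 = 0.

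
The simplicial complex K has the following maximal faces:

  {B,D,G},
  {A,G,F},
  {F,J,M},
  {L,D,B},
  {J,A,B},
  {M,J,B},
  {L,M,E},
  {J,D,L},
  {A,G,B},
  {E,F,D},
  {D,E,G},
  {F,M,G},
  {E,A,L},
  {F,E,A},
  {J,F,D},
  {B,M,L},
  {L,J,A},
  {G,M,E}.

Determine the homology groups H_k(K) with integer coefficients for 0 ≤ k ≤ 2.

K has 9 vertices, 27 edges, 18 triangles.
rank ∂_0 = 0, rank ∂_1 = 8 ⇒ b_0 = 9 − 0 − 8 = 1; all invariant factors of ∂_1 are 1 so no torsion. So H_0 = Z.
rank ∂_1 = 8, rank ∂_2 = 18 ⇒ b_1 = 27 − 8 − 18 = 1; ∂_2 has invariant factor(s) [2] giving torsion. So H_1 = Z ⊕ Z/2.
rank ∂_2 = 18, rank ∂_3 = 0 ⇒ b_2 = 18 − 18 − 0 = 0. So H_2 = 0.

H_0 ≅ Z,  H_1 ≅ Z ⊕ Z/2,  H_2 = 0.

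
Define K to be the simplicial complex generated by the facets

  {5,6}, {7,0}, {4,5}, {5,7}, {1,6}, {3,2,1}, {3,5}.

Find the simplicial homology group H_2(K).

We work with the vertex ordering 0 < 1 < 2 < 3 < 4 < 5 < 6 < 7. The simplices of K, each written with vertices in increasing order, are:

  0-simplices (8): [0], [1], [2], [3], [4], [5], [6], [7]
  1-simplices (9): [0,7], [1,2], [1,3], [1,6], [2,3], [3,5], [4,5], [5,6], [5,7]
  2-simplices (1): [1,2,3]

Hence C_0 ≅ Z^8, C_1 ≅ Z^9, C_2 ≅ Z^1.

The boundary map ∂_1: C_1 → C_0 maps an edge to its endpoints' difference, ∂[p,q] = q − p.
The 8×9 boundary matrix has rank 7 and Smith normal form diag(1,1,1,1,1,1,1).

∂_2: C_2 → C_1 acts by ∂[p,q,r] = [q,r] − [p,r] + [p,q]. For instance
  ∂[1,2,3] = [2,3] − [1,3] + [1,2].
As a 9×1 matrix over Z this has rank 1, with invariant factors (1).

Computing H_k = (kernel of ∂_k) / (image of ∂_{k+1}):

  H_2: rank ker ∂_2 − rank ∂_3 = (1 − 1) − 0 = 0, and there is no ∂_3, so H_2 ≅ 0.

H_2 ≅ 0.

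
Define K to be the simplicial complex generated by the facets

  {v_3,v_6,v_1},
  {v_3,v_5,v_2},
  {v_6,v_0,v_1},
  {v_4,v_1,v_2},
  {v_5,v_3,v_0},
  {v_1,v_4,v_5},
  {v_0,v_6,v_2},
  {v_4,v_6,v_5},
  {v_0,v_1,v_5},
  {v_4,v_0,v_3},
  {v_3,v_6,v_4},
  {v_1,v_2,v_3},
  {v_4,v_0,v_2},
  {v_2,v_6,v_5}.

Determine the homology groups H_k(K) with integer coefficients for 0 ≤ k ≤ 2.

Take the total order v_0 < v_1 < v_2 < v_3 < v_4 < v_5 < v_6 on the vertex set. Then K (dimension 2) consists of the simplices:

  0-simplices (7): [v_0], [v_1], [v_2], [v_3], [v_4], [v_5], [v_6]
  1-simplices (21): (21 of them)
  2-simplices (14): (14 of them)

giving chain groups C_0 ≅ Z^7, C_1 ≅ Z^21, C_2 ≅ Z^14.

∂_1: C_1 → C_0 is given by ∂[p,q] = [q] − [p].
As a 7×21 matrix over Z this has rank 6, with invariant factors (1,1,1,1,1,1).

Boundary ∂_2: C_2 → C_1 acts by ∂[p,q,r] = [q,r] − [p,r] + [p,q]. For instance
  ∂[v_1,v_2,v_3] = [v_2,v_3] − [v_1,v_3] + [v_1,v_2],
  ∂[v_0,v_1,v_6] = [v_1,v_6] − [v_0,v_6] + [v_0,v_1].
The 21×14 boundary matrix has rank 13 and Smith normal form diag(1,1,1,1,1,1,1,1,1,1,1,1,1).

Reading off H_k = ker ∂_k / im ∂_{k+1}:

  H_0: rank C_0 − rank ∂_1 = 7 − 6 = 1, and the invariant factors of ∂_1 are all 1, so H_0 = Z.
  H_1: rank ker ∂_1 − rank ∂_2 = (21 − 6) − 13 = 2, and the invariant factors of ∂_2 are all 1, so H_1 = Z^2.
  H_2: rank ker ∂_2 − rank ∂_3 = (14 − 13) − 0 = 1, and there is no ∂_3, so H_2 = Z.

As a check, the Euler characteristic is 7 − 21 + 14 = 0, which agrees with 1 − 2 + 1 = 0.
(K is a triangulation of the torus T^2.)

H_0 ≅ Z,  H_1 ≅ Z^2,  H_2 ≅ Z.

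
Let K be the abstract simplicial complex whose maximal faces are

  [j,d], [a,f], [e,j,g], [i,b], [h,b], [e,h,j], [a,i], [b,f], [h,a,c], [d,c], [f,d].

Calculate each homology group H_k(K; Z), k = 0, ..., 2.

We work with the vertex ordering a < b < c < d < e < f < g < h < i < j. The simplices of K, each written with vertices in increasing order, are:

  0-simplices (10): a, b, c, d, e, f, g, h, i, j
  1-simplices (16): ac, af, ah, ai, bf, bh, bi, cd, ch, df, dj, eg, eh, ej, gj, hj
  2-simplices (3): ach, egj, ehj

so the chain groups are C_0 ≅ Z^10, C_1 ≅ Z^16, C_2 ≅ Z^3.

The boundary map ∂_1: C_1 → C_0 maps an edge to its endpoints' difference, ∂[p,q] = q − p. For instance
  ∂bi = i − b.
The resulting 10×16 matrix has rank 9, and its Smith normal form has invariant factors (1,1,1,1,1,1,1,1,1).

∂_2: C_2 → C_1 maps a triangle to the signed sum of its edges. For instance
  ∂ach = ch − ah + ac,
  ∂egj = gj − ej + eg.
As a 16×3 matrix over Z this has rank 3, with invariant factors (1,1,1).

Now H_k = ker ∂_k / im ∂_{k+1}, so:

  H_0: rank C_0 − rank ∂_1 = 10 − 9 = 1, and the invariant factors of ∂_1 are all 1, so H_0 ≅ Z.
  H_1: rank ker ∂_1 − rank ∂_2 = (16 − 9) − 3 = 4, and the invariant factors of ∂_2 are all 1, so H_1 ≅ Z^4.
  H_2: rank ker ∂_2 − rank ∂_3 = (3 − 3) − 0 = 0, and there is no ∂_3, so H_2 ≅ 0.

H_0 = Z,  H_1 = Z^4,  H_2 = 0.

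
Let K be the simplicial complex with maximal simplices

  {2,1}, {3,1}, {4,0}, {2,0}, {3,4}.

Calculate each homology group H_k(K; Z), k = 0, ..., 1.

Order the vertices as 0 < 1 < 2 < 3 < 4. Listing each simplex with vertices in this order, K has dimension 1 with simplices:

  0-simplices (5): [0], [1], [2], [3], [4]
  1-simplices (5): [0,2], [0,4], [1,2], [1,3], [3,4]

giving chain groups C_0 ≅ Z^5, C_1 ≅ Z^5.

∂_1: C_1 → C_0 sends each edge [p,q] (with p < q) to q − p.
The 5×5 boundary matrix has rank 4 and Smith normal form diag(1,1,1,1).

From H_k ≅ ker(∂_k) / im(∂_{k+1}) we obtain:

  H_0: rank C_0 − rank ∂_1 = 5 − 4 = 1, and the invariant factors of ∂_1 are all 1, so H_0 = Z.
  H_1: rank ker ∂_1 − rank ∂_2 = (5 − 4) − 0 = 1, and there is no ∂_2, so H_1 = Z.

(K is a triangulation of the circle S^1.)

H_0 ≅ Z,  H_1 ≅ Z.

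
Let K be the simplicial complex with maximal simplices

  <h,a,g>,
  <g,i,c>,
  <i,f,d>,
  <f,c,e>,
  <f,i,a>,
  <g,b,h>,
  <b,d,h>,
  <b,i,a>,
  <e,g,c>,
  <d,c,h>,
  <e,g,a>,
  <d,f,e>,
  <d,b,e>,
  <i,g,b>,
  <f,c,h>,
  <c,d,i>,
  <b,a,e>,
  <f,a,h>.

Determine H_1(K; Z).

H_1 = Z ⊕ Z/2Z.

Order the vertices as a < b < c < d < e < f < g < h < i. Listing each simplex with vertices in this order, K has dimension 2 with simplices:

  0-simplices (9): a, b, c, d, e, f, g, h, i
  1-simplices (27): ab, ae, af, ag, ah, ai, bd, be, bg, bh, bi, cd, ce, cf, cg, ch, ci, de, df, dh, di, ef, eg, fh, fi, gh, gi
  2-simplices (18): abe, abi, aeg, afh, afi, agh, bde, bdh, bgh, bgi, cdh, cdi, cef, ceg, cfh, cgi, def, dfi

so the chain groups are C_0 ≅ Z^9, C_1 ≅ Z^27, C_2 ≅ Z^18.

Boundary ∂_1: C_1 → C_0 is given by ∂[p,q] = [q] − [p]. For instance
  ∂gi = i − g.
The 9×27 boundary matrix has rank 8 and Smith normal form diag(1,1,1,1,1,1,1,1).

Boundary ∂_2: C_2 → C_1 maps a triangle to the signed sum of its edges. For instance
  ∂def = ef − df + de,
  ∂dfi = fi − di + df.
The resulting 27×18 matrix has rank 18, and its Smith normal form has invariant factors (1,1,1,1,1,1,1,1,1,1,1,1,1,1,1,1,1,2).

From H_k ≅ ker(∂_k) / im(∂_{k+1}) we obtain:

  H_1: rank ker ∂_1 − rank ∂_2 = (27 − 8) − 18 = 1, and ∂_2 has invariant factor 2 > 1, so H_1 ≅ Z ⊕ Z/2Z.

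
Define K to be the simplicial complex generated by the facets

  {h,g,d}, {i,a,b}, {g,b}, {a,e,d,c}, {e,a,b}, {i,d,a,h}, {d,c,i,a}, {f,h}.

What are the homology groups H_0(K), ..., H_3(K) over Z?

H_0 = Z,  H_1 = Z,  H_2 = 0,  H_3 = 0.

Fix the vertex order a < b < c < d < e < f < g < h < i and write every simplex with vertices in increasing order. Then dim K = 3 and the simplices of K are:

  0-simplices (9): a, b, c, d, e, f, g, h, i
  1-simplices (19): ab, ac, ad, ae, ah, ai, be, bg, bi, cd, ce, ci, de, dg, dh, di, fh, gh, hi
  2-simplices (13): abe, abi, acd, ace, aci, ade, adh, adi, ahi, cde, cdi, dgh, dhi
  3-simplices (3): acde, acdi, adhi

Hence C_0 ≅ Z^9, C_1 ≅ Z^19, C_2 ≅ Z^13, C_3 ≅ Z^3.

The boundary map ∂_1: C_1 → C_0 is given by ∂[p,q] = [q] − [p].
The 9×19 boundary matrix has rank 8 and Smith normal form diag(1,1,1,1,1,1,1,1).

Boundary ∂_2: C_2 → C_1 sends each 2-simplex [p,q,r] to [q,r] − [p,r] + [p,q]. For instance
  ∂ade = de − ae + ad,
  ∂ace = ce − ae + ac.
As a 19×13 matrix over Z this has rank 10, with invariant factors (1,1,1,1,1,1,1,1,1,1).

∂_3: C_3 → C_2 sends each 3-simplex σ to the alternating sum Σ_i (−1)^i (σ with its i-th vertex removed). For instance
  ∂acdi = cdi − adi + aci − acd,
  ∂adhi = dhi − ahi + adi − adh.
This gives a 13×3 integer matrix of rank 3; reducing to Smith normal form yields diagonal entries (1,1,1).

Computing H_k = (kernel of ∂_k) / (image of ∂_{k+1}):

  H_0: rank C_0 − rank ∂_1 = 9 − 8 = 1, and the invariant factors of ∂_1 are all 1, so H_0 ≅ Z.
  H_1: rank ker ∂_1 − rank ∂_2 = (19 − 8) − 10 = 1, and the invariant factors of ∂_2 are all 1, so H_1 ≅ Z.
  H_2: rank ker ∂_2 − rank ∂_3 = (13 − 10) − 3 = 0, and the invariant factors of ∂_3 are all 1, so H_2 ≅ 0.
  H_3: rank ker ∂_3 − rank ∂_4 = (3 − 3) − 0 = 0, and there is no ∂_4, so H_3 ≅ 0.

As a check, the Euler characteristic is 9 − 19 + 13 − 3 = 0, which agrees with 1 − 1 + 0 − 0 = 0.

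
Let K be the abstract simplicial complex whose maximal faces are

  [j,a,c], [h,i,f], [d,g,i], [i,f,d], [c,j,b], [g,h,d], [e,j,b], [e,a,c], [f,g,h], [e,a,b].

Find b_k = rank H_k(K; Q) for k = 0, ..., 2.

K has 10 vertices, 20 edges, 10 triangles.
rank ∂_0 = 0, rank ∂_1 = 8 ⇒ b_0 = 10 − 0 − 8 = 2; all invariant factors of ∂_1 are 1 so no torsion. So H_0 ≅ Z^2.
rank ∂_1 = 8, rank ∂_2 = 10 ⇒ b_1 = 20 − 8 − 10 = 2; all invariant factors of ∂_2 are 1 so no torsion. So H_1 ≅ Z^2.
rank ∂_2 = 10, rank ∂_3 = 0 ⇒ b_2 = 10 − 10 − 0 = 0. So H_2 ≅ 0.

b_0 = 2, b_1 = 2, b_2 = 0.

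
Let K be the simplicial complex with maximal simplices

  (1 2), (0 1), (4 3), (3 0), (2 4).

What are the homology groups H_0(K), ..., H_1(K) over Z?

H_0 ≅ Z,  H_1 ≅ Z.

Order the vertices as 0 < 1 < 2 < 3 < 4. Listing each simplex with vertices in this order, K has dimension 1 with simplices:

  0-simplices (5): [0], [1], [2], [3], [4]
  1-simplices (5): [0,1], [0,3], [1,2], [2,4], [3,4]

so the chain groups are C_0 ≅ Z^5, C_1 ≅ Z^5.

Boundary ∂_1: C_1 → C_0 sends each edge [p,q] (with p < q) to q − p. For instance
  ∂[0,1] = [1] − [0].
The resulting 5×5 matrix has rank 4, and its Smith normal form has invariant factors (1,1,1,1).

Computing H_k = (kernel of ∂_k) / (image of ∂_{k+1}):

  H_0: rank C_0 − rank ∂_1 = 5 − 4 = 1, and the invariant factors of ∂_1 are all 1, so H_0 = Z.
  H_1: rank ker ∂_1 − rank ∂_2 = (5 − 4) − 0 = 1, and there is no ∂_2, so H_1 = Z.

As a check, the Euler characteristic is 5 − 5 = 0, which agrees with 1 − 1 = 0.
(K is a triangulation of the circle S^1.)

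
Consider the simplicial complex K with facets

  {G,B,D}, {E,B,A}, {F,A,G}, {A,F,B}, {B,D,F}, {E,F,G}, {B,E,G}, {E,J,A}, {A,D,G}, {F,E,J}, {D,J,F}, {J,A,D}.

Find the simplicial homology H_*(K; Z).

Order the vertices as A < B < D < E < F < G < J. Listing each simplex with vertices in this order, K has dimension 2 with simplices:

  0-simplices (7): A, B, D, E, F, G, J
  1-simplices (18): AB, AD, AE, AF, AG, AJ, BD, BE, BF, BG, DF, DG, DJ, EF, EG, EJ, FG, FJ
  2-simplices (12): ABE, ABF, ADG, ADJ, AEJ, AFG, BDF, BDG, BEG, DFJ, EFG, EFJ

Hence C_0 ≅ Z^7, C_1 ≅ Z^18, C_2 ≅ Z^12.

The boundary map ∂_1: C_1 → C_0 sends each edge [p,q] (with p < q) to q − p. For instance
  ∂DF = F − D.
The 7×18 boundary matrix has rank 6 and Smith normal form diag(1,1,1,1,1,1).

Boundary ∂_2: C_2 → C_1 acts by ∂[p,q,r] = [q,r] − [p,r] + [p,q]. For instance
  ∂ADG = DG − AG + AD,
  ∂BDG = DG − BG + BD.
The resulting 18×12 matrix has rank 12, and its Smith normal form has invariant factors (1,1,1,1,1,1,1,1,1,1,1,2).

Reading off H_k = ker ∂_k / im ∂_{k+1}:

  H_0: rank C_0 − rank ∂_1 = 7 − 6 = 1, and the invariant factors of ∂_1 are all 1, so H_0 ≅ Z.
  H_1: rank ker ∂_1 − rank ∂_2 = (18 − 6) − 12 = 0, and ∂_2 has invariant factor 2 > 1, so H_1 ≅ Z/2.
  H_2: rank ker ∂_2 − rank ∂_3 = (12 − 12) − 0 = 0, and there is no ∂_3, so H_2 ≅ 0.

As a check, the Euler characteristic is 7 − 18 + 12 = 1, which agrees with 1 − 0 + 0 = 1.
(K is a triangulation of the real projective plane RP^2.)

H_0 = Z,  H_1 = Z/2,  H_2 = 0.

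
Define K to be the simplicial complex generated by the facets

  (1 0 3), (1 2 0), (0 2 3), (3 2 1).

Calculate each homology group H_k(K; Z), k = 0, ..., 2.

H_0 ≅ Z,  H_1 = 0,  H_2 ≅ Z.

Order the vertices as 0 < 1 < 2 < 3. Listing each simplex with vertices in this order, K has dimension 2 with simplices:

  0-simplices (4): [0], [1], [2], [3]
  1-simplices (6): [0,1], [0,2], [0,3], [1,2], [1,3], [2,3]
  2-simplices (4): [0,1,2], [0,1,3], [0,2,3], [1,2,3]

Hence C_0 ≅ Z^4, C_1 ≅ Z^6, C_2 ≅ Z^4.

∂_1: C_1 → C_0 maps an edge to its endpoints' difference, ∂[p,q] = q − p.
As a 4×6 matrix over Z this has rank 3, with invariant factors (1,1,1).

∂_2: C_2 → C_1 maps a triangle to the signed sum of its edges. For instance
  ∂[0,1,3] = [1,3] − [0,3] + [0,1],
  ∂[0,1,2] = [1,2] − [0,2] + [0,1].
The 6×4 boundary matrix has rank 3 and Smith normal form diag(1,1,1).

Reading off H_k = ker ∂_k / im ∂_{k+1}:

  H_0: rank C_0 − rank ∂_1 = 4 − 3 = 1, and the invariant factors of ∂_1 are all 1, so H_0 = Z.
  H_1: rank ker ∂_1 − rank ∂_2 = (6 − 3) − 3 = 0, and the invariant factors of ∂_2 are all 1, so H_1 = 0.
  H_2: rank ker ∂_2 − rank ∂_3 = (4 − 3) − 0 = 1, and there is no ∂_3, so H_2 = Z.

As a check, the Euler characteristic is 4 − 6 + 4 = 2, which agrees with 1 − 0 + 1 = 2.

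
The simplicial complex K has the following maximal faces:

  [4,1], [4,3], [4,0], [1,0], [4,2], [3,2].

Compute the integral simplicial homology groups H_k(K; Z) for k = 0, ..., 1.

Take the total order 0 < 1 < 2 < 3 < 4 on the vertex set. Then K (dimension 1) consists of the simplices:

  0-simplices (5): [0], [1], [2], [3], [4]
  1-simplices (6): [0,1], [0,4], [1,4], [2,3], [2,4], [3,4]

giving chain groups C_0 ≅ Z^5, C_1 ≅ Z^6.

The boundary map ∂_1: C_1 → C_0 is given by ∂[p,q] = [q] − [p]. For instance
  ∂[1,4] = [4] − [1].
This gives a 5×6 integer matrix of rank 4; reducing to Smith normal form yields diagonal entries (1,1,1,1).

Now H_k = ker ∂_k / im ∂_{k+1}, so:

  H_0: rank C_0 − rank ∂_1 = 5 − 4 = 1, and the invariant factors of ∂_1 are all 1, so H_0 ≅ Z.
  H_1: rank ker ∂_1 − rank ∂_2 = (6 − 4) − 0 = 2, and there is no ∂_2, so H_1 ≅ Z^2.

H_0 = Z,  H_1 = Z^2.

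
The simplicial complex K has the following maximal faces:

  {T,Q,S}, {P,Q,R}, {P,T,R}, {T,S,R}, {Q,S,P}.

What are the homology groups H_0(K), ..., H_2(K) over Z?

Order the vertices as P < Q < R < S < T. Listing each simplex with vertices in this order, K has dimension 2 with simplices:

  0-simplices (5): P, Q, R, S, T
  1-simplices (10): PQ, PR, PS, PT, QR, QS, QT, RS, RT, ST
  2-simplices (5): PQR, PQS, PRT, QST, RST

Hence C_0 ≅ Z^5, C_1 ≅ Z^10, C_2 ≅ Z^5.

The boundary map ∂_1: C_1 → C_0 is given by ∂[p,q] = [q] − [p].
The 5×10 boundary matrix has rank 4 and Smith normal form diag(1,1,1,1).

The boundary map ∂_2: C_2 → C_1 sends each 2-simplex [p,q,r] to [q,r] − [p,r] + [p,q]. For instance
  ∂PRT = RT − PT + PR,
  ∂RST = ST − RT + RS.
This gives a 10×5 integer matrix of rank 5; reducing to Smith normal form yields diagonal entries (1,1,1,1,1).

Reading off H_k = ker ∂_k / im ∂_{k+1}:

  H_0: rank C_0 − rank ∂_1 = 5 − 4 = 1, and the invariant factors of ∂_1 are all 1, so H_0 = Z.
  H_1: rank ker ∂_1 − rank ∂_2 = (10 − 4) − 5 = 1, and the invariant factors of ∂_2 are all 1, so H_1 = Z.
  H_2: rank ker ∂_2 − rank ∂_3 = (5 − 5) − 0 = 0, and there is no ∂_3, so H_2 = 0.

As a check, the Euler characteristic is 5 − 10 + 5 = 0, which agrees with 1 − 1 + 0 = 0.
(K is a triangulation of the Möbius band.)

H_0 ≅ Z,  H_1 ≅ Z,  H_2 = 0.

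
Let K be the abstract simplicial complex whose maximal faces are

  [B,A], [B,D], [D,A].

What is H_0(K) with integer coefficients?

H_0 ≅ Z.

Order the vertices as A < B < D. Listing each simplex with vertices in this order, K has dimension 1 with simplices:

  0-simplices (3): A, B, D
  1-simplices (3): AB, AD, BD

giving chain groups C_0 ≅ Z^3, C_1 ≅ Z^3.

∂_1: C_1 → C_0 is given by ∂[p,q] = [q] − [p]. For instance
  ∂AB = B − A.
The resulting 3×3 matrix has rank 2, and its Smith normal form has invariant factors (1,1).

Now H_k = ker ∂_k / im ∂_{k+1}, so:

  H_0: rank C_0 − rank ∂_1 = 3 − 2 = 1, and the invariant factors of ∂_1 are all 1, so H_0 = Z.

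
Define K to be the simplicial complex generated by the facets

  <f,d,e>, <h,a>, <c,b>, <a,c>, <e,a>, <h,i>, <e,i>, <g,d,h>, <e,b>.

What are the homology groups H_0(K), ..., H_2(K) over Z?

H_0 = Z,  H_1 = Z^3,  H_2 = 0.

Order the vertices as a < b < c < d < e < f < g < h < i. Listing each simplex with vertices in this order, K has dimension 2 with simplices:

  0-simplices (9): a, b, c, d, e, f, g, h, i
  1-simplices (13): ac, ae, ah, bc, be, de, df, dg, dh, ef, ei, gh, hi
  2-simplices (2): def, dgh

giving chain groups C_0 ≅ Z^9, C_1 ≅ Z^13, C_2 ≅ Z^2.

Boundary ∂_1: C_1 → C_0 sends each edge [p,q] (with p < q) to q − p. For instance
  ∂be = e − b.
As a 9×13 matrix over Z this has rank 8, with invariant factors (1,1,1,1,1,1,1,1).

Boundary ∂_2: C_2 → C_1 acts by ∂[p,q,r] = [q,r] − [p,r] + [p,q]. For instance
  ∂dgh = gh − dh + dg,
  ∂def = ef − df + de.
The resulting 13×2 matrix has rank 2, and its Smith normal form has invariant factors (1,1).

Computing H_k = (kernel of ∂_k) / (image of ∂_{k+1}):

  H_0: rank C_0 − rank ∂_1 = 9 − 8 = 1, and the invariant factors of ∂_1 are all 1, so H_0 = Z.
  H_1: rank ker ∂_1 − rank ∂_2 = (13 − 8) − 2 = 3, and the invariant factors of ∂_2 are all 1, so H_1 = Z^3.
  H_2: rank ker ∂_2 − rank ∂_3 = (2 − 2) − 0 = 0, and there is no ∂_3, so H_2 = 0.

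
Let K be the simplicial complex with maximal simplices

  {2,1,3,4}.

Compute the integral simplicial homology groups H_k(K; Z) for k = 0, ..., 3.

H_0 ≅ Z,  H_1 = 0,  H_2 = 0,  H_3 = 0.

Take the total order 1 < 2 < 3 < 4 on the vertex set. Then K (dimension 3) consists of the simplices:

  0-simplices (4): [1], [2], [3], [4]
  1-simplices (6): [1,2], [1,3], [1,4], [2,3], [2,4], [3,4]
  2-simplices (4): [1,2,3], [1,2,4], [1,3,4], [2,3,4]
  3-simplices (1): [1,2,3,4]

so the chain groups are C_0 ≅ Z^4, C_1 ≅ Z^6, C_2 ≅ Z^4, C_3 ≅ Z^1.

Boundary ∂_1: C_1 → C_0 sends each edge [p,q] (with p < q) to q − p. For instance
  ∂[1,4] = [4] − [1].
The 4×6 boundary matrix has rank 3 and Smith normal form diag(1,1,1).

∂_2: C_2 → C_1 sends each 2-simplex [p,q,r] to [q,r] − [p,r] + [p,q]. For instance
  ∂[1,2,3] = [2,3] − [1,3] + [1,2],
  ∂[1,2,4] = [2,4] − [1,4] + [1,2].
The 6×4 boundary matrix has rank 3 and Smith normal form diag(1,1,1).

The boundary map ∂_3: C_3 → C_2 sends each 3-simplex σ to the alternating sum Σ_i (−1)^i (σ with its i-th vertex removed). For instance
  ∂[1,2,3,4] = [2,3,4] − [1,3,4] + [1,2,4] − [1,2,3].
This gives a 4×1 integer matrix of rank 1; reducing to Smith normal form yields diagonal entries (1).

From H_k ≅ ker(∂_k) / im(∂_{k+1}) we obtain:

  H_0: rank C_0 − rank ∂_1 = 4 − 3 = 1, and the invariant factors of ∂_1 are all 1, so H_0 ≅ Z.
  H_1: rank ker ∂_1 − rank ∂_2 = (6 − 3) − 3 = 0, and the invariant factors of ∂_2 are all 1, so H_1 ≅ 0.
  H_2: rank ker ∂_2 − rank ∂_3 = (4 − 3) − 1 = 0, and the invariant factors of ∂_3 are all 1, so H_2 ≅ 0.
  H_3: rank ker ∂_3 − rank ∂_4 = (1 − 1) − 0 = 0, and there is no ∂_4, so H_3 ≅ 0.

(K is a triangulation of the 3-simplex.)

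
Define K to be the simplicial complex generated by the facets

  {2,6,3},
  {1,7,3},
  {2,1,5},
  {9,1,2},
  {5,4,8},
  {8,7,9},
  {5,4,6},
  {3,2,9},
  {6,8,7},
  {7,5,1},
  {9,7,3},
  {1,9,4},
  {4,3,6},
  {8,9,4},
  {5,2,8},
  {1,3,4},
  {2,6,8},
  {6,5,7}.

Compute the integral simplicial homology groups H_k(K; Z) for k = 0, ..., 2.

Take the total order 1 < 2 < 3 < 4 < 5 < 6 < 7 < 8 < 9 on the vertex set. Then K (dimension 2) consists of the simplices:

  0-simplices (9): [1], [2], [3], [4], [5], [6], [7], [8], [9]
  1-simplices (27): (27 of them)
  2-simplices (18): [1,2,5], [1,2,9], [1,3,4], [1,3,7], [1,4,9], [1,5,7], [2,3,6], [2,3,9], [2,5,8], [2,6,8], [3,4,6], [3,7,9], [4,5,6], [4,5,8], [4,8,9], [5,6,7], [6,7,8], [7,8,9]

so the chain groups are C_0 ≅ Z^9, C_1 ≅ Z^27, C_2 ≅ Z^18.

The boundary map ∂_1: C_1 → C_0 sends each edge [p,q] (with p < q) to q − p.
As a 9×27 matrix over Z this has rank 8, with invariant factors (1,1,1,1,1,1,1,1).

The boundary map ∂_2: C_2 → C_1 sends each 2-simplex [p,q,r] to [q,r] − [p,r] + [p,q]. For instance
  ∂[2,3,6] = [3,6] − [2,6] + [2,3],
  ∂[7,8,9] = [8,9] − [7,9] + [7,8].
As a 27×18 matrix over Z this has rank 18, with invariant factors (1,1,1,1,1,1,1,1,1,1,1,1,1,1,1,1,1,2).

Computing H_k = (kernel of ∂_k) / (image of ∂_{k+1}):

  H_0: rank C_0 − rank ∂_1 = 9 − 8 = 1, and the invariant factors of ∂_1 are all 1, so H_0 = Z.
  H_1: rank ker ∂_1 − rank ∂_2 = (27 − 8) − 18 = 1, and ∂_2 has invariant factor 2 > 1, so H_1 = Z × Z/2.
  H_2: rank ker ∂_2 − rank ∂_3 = (18 − 18) − 0 = 0, and there is no ∂_3, so H_2 = 0.

(K is a triangulation of the Klein bottle.)

H_0 = Z,  H_1 = Z × Z/2,  H_2 = 0.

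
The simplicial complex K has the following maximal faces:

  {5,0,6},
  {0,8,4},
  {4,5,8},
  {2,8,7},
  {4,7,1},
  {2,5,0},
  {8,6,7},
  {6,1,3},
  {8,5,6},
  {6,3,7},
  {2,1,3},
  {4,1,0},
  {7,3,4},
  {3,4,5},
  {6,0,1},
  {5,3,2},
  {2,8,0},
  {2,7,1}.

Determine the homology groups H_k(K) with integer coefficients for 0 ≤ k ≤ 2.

H_0 = Z,  H_1 = Z ⊕ Z/2Z,  H_2 = 0.

Fix the vertex order 0 < 1 < 2 < 3 < 4 < 5 < 6 < 7 < 8 and write every simplex with vertices in increasing order. Then dim K = 2 and the simplices of K are:

  0-simplices (9): [0], [1], [2], [3], [4], [5], [6], [7], [8]
  1-simplices (27): (27 of them)
  2-simplices (18): [0,1,4], [0,1,6], [0,2,5], [0,2,8], [0,4,8], [0,5,6], [1,2,3], [1,2,7], [1,3,6], [1,4,7], [2,3,5], [2,7,8], [3,4,5], [3,4,7], [3,6,7], [4,5,8], [5,6,8], [6,7,8]

so the chain groups are C_0 ≅ Z^9, C_1 ≅ Z^27, C_2 ≅ Z^18.

Boundary ∂_1: C_1 → C_0 is given by ∂[p,q] = [q] − [p]. For instance
  ∂[1,3] = [3] − [1].
This gives a 9×27 integer matrix of rank 8; reducing to Smith normal form yields diagonal entries (1,1,1,1,1,1,1,1).

∂_2: C_2 → C_1 acts by ∂[p,q,r] = [q,r] − [p,r] + [p,q]. For instance
  ∂[6,7,8] = [7,8] − [6,8] + [6,7],
  ∂[0,1,6] = [1,6] − [0,6] + [0,1].
The resulting 27×18 matrix has rank 18, and its Smith normal form has invariant factors (1,1,1,1,1,1,1,1,1,1,1,1,1,1,1,1,1,2).

Reading off H_k = ker ∂_k / im ∂_{k+1}:

  H_0: rank C_0 − rank ∂_1 = 9 − 8 = 1, and the invariant factors of ∂_1 are all 1, so H_0 ≅ Z.
  H_1: rank ker ∂_1 − rank ∂_2 = (27 − 8) − 18 = 1, and ∂_2 has invariant factor 2 > 1, so H_1 ≅ Z ⊕ Z/2Z.
  H_2: rank ker ∂_2 − rank ∂_3 = (18 − 18) − 0 = 0, and there is no ∂_3, so H_2 ≅ 0.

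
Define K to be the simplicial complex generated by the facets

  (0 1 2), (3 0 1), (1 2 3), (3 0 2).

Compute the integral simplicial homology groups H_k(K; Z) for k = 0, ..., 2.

H_0 = Z,  H_1 = 0,  H_2 = Z.

Take the total order 0 < 1 < 2 < 3 on the vertex set. Then K (dimension 2) consists of the simplices:

  0-simplices (4): [0], [1], [2], [3]
  1-simplices (6): [0,1], [0,2], [0,3], [1,2], [1,3], [2,3]
  2-simplices (4): [0,1,2], [0,1,3], [0,2,3], [1,2,3]

so the chain groups are C_0 ≅ Z^4, C_1 ≅ Z^6, C_2 ≅ Z^4.

∂_1: C_1 → C_0 maps an edge to its endpoints' difference, ∂[p,q] = q − p.
As a 4×6 matrix over Z this has rank 3, with invariant factors (1,1,1).

Boundary ∂_2: C_2 → C_1 acts by ∂[p,q,r] = [q,r] − [p,r] + [p,q]. For instance
  ∂[0,2,3] = [2,3] − [0,3] + [0,2],
  ∂[0,1,3] = [1,3] − [0,3] + [0,1].
This gives a 6×4 integer matrix of rank 3; reducing to Smith normal form yields diagonal entries (1,1,1).

From H_k ≅ ker(∂_k) / im(∂_{k+1}) we obtain:

  H_0: rank C_0 − rank ∂_1 = 4 − 3 = 1, and the invariant factors of ∂_1 are all 1, so H_0 = Z.
  H_1: rank ker ∂_1 − rank ∂_2 = (6 − 3) − 3 = 0, and the invariant factors of ∂_2 are all 1, so H_1 = 0.
  H_2: rank ker ∂_2 − rank ∂_3 = (4 − 3) − 0 = 1, and there is no ∂_3, so H_2 = Z.

(K is a triangulation of the 2-sphere S^2.)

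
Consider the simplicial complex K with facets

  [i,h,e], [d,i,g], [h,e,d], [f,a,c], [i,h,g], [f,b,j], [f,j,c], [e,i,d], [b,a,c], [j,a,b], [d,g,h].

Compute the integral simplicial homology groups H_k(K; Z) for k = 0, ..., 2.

H_0 = Z^2,  H_1 = Z,  H_2 = Z.

Take the total order a < b < c < d < e < f < g < h < i < j on the vertex set. Then K (dimension 2) consists of the simplices:

  0-simplices (10): a, b, c, d, e, f, g, h, i, j
  1-simplices (19): ab, ac, af, aj, bc, bf, bj, cf, cj, de, dg, dh, di, eh, ei, fj, gh, gi, hi
  2-simplices (11): abc, abj, acf, bfj, cfj, deh, dei, dgh, dgi, ehi, ghi

so the chain groups are C_0 ≅ Z^10, C_1 ≅ Z^19, C_2 ≅ Z^11.

Boundary ∂_1: C_1 → C_0 sends each edge [p,q] (with p < q) to q − p. For instance
  ∂gi = i − g.
The 10×19 boundary matrix has rank 8 and Smith normal form diag(1,1,1,1,1,1,1,1).

∂_2: C_2 → C_1 acts by ∂[p,q,r] = [q,r] − [p,r] + [p,q]. For instance
  ∂acf = cf − af + ac,
  ∂bfj = fj − bj + bf.
As a 19×11 matrix over Z this has rank 10, with invariant factors (1,1,1,1,1,1,1,1,1,1).

Now H_k = ker ∂_k / im ∂_{k+1}, so:

  H_0: rank C_0 − rank ∂_1 = 10 − 8 = 2, and the invariant factors of ∂_1 are all 1, so H_0 = Z^2.
  H_1: rank ker ∂_1 − rank ∂_2 = (19 − 8) − 10 = 1, and the invariant factors of ∂_2 are all 1, so H_1 = Z.
  H_2: rank ker ∂_2 − rank ∂_3 = (11 − 10) − 0 = 1, and there is no ∂_3, so H_2 = Z.

(K is a triangulation of the disjoint union of the 2-sphere S^2 and the Möbius band.)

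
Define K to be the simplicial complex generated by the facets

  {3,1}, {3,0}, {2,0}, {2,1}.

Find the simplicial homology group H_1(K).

H_1 ≅ Z.

We work with the vertex ordering 0 < 1 < 2 < 3. The simplices of K, each written with vertices in increasing order, are:

  0-simplices (4): [0], [1], [2], [3]
  1-simplices (4): [0,2], [0,3], [1,2], [1,3]

Hence C_0 ≅ Z^4, C_1 ≅ Z^4.

The boundary map ∂_1: C_1 → C_0 is given by ∂[p,q] = [q] − [p]. For instance
  ∂[0,3] = [3] − [0].
The 4×4 boundary matrix has rank 3 and Smith normal form diag(1,1,1).

Computing H_k = (kernel of ∂_k) / (image of ∂_{k+1}):

  H_1: rank ker ∂_1 − rank ∂_2 = (4 − 3) − 0 = 1, and there is no ∂_2, so H_1 ≅ Z.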